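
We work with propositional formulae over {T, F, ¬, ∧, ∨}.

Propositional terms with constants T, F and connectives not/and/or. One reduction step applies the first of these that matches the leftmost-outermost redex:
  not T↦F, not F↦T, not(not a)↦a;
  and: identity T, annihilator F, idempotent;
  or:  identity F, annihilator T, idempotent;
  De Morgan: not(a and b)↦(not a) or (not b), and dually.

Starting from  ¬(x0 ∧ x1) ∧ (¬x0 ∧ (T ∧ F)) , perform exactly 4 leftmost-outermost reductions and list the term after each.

  start: ¬(x0 ∧ x1) ∧ (¬x0 ∧ (T ∧ F))
  [1] (¬x0 ∨ ¬x1) ∧ (¬x0 ∧ (T ∧ F))
  [2] (¬x0 ∨ ¬x1) ∧ (¬x0 ∧ F)
  [3] (¬x0 ∨ ¬x1) ∧ F
  [4] F

Answer: after 4 steps: F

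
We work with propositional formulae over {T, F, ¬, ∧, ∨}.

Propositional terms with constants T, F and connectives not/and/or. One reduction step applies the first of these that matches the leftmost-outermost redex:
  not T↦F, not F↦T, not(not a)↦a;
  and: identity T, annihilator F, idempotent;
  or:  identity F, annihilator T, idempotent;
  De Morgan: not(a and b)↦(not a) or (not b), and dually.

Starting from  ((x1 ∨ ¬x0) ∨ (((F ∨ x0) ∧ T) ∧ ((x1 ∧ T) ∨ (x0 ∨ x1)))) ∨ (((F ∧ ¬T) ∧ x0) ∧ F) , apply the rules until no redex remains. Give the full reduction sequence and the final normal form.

Answer: normal form = (x1 ∨ ¬x0) ∨ (x0 ∧ (x1 ∨ (x0 ∨ x1)))  (in 5 steps)

Derivation:
  start: ((x1 ∨ ¬x0) ∨ (((F ∨ x0) ∧ T) ∧ ((x1 ∧ T) ∨ (x0 ∨ x1)))) ∨ (((F ∧ ¬T) ∧ x0) ∧ F)
  →1  ((x1 ∨ ¬x0) ∨ ((F ∨ x0) ∧ ((x1 ∧ T) ∨ (x0 ∨ x1)))) ∨ (((F ∧ ¬T) ∧ x0) ∧ F)
  →2  ((x1 ∨ ¬x0) ∨ (x0 ∧ ((x1 ∧ T) ∨ (x0 ∨ x1)))) ∨ (((F ∧ ¬T) ∧ x0) ∧ F)
  →3  ((x1 ∨ ¬x0) ∨ (x0 ∧ (x1 ∨ (x0 ∨ x1)))) ∨ (((F ∧ ¬T) ∧ x0) ∧ F)
  →4  ((x1 ∨ ¬x0) ∨ (x0 ∧ (x1 ∨ (x0 ∨ x1)))) ∨ F
  →5  (x1 ∨ ¬x0) ∨ (x0 ∧ (x1 ∨ (x0 ∨ x1)))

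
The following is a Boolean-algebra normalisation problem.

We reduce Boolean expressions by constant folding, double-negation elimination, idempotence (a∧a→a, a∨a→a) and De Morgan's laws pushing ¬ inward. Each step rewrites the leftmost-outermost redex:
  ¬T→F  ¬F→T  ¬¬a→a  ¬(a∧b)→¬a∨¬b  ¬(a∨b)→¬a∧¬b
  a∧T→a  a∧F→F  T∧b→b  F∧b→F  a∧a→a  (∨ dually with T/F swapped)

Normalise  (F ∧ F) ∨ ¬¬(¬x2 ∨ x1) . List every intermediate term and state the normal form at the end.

  start: (F ∧ F) ∨ ¬¬(¬x2 ∨ x1)
  →1  F ∨ ¬¬(¬x2 ∨ x1)
  →2  ¬¬(¬x2 ∨ x1)
  →3  ¬x2 ∨ x1

Answer: normal form = ¬x2 ∨ x1  (in 3 steps)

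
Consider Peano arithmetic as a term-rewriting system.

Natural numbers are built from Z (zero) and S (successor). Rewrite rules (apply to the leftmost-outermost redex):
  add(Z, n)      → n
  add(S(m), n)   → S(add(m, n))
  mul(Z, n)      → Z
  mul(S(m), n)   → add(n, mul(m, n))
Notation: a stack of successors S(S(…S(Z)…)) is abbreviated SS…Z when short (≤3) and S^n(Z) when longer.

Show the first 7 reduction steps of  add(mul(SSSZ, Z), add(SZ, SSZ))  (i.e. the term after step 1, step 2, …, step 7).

  start: add(mul(SSSZ, Z), add(SZ, SSZ))
  step 1: add(add(Z, mul(SSZ, Z)), add(SZ, SSZ))
  step 2: add(mul(SSZ, Z), add(SZ, SSZ))
  step 3: add(add(Z, mul(SZ, Z)), add(SZ, SSZ))
  step 4: add(mul(SZ, Z), add(SZ, SSZ))
  step 5: add(add(Z, mul(Z, Z)), add(SZ, SSZ))
  step 6: add(mul(Z, Z), add(SZ, SSZ))
  step 7: add(Z, add(SZ, SSZ))

Answer: after 7 steps: add(Z, add(SZ, SSZ))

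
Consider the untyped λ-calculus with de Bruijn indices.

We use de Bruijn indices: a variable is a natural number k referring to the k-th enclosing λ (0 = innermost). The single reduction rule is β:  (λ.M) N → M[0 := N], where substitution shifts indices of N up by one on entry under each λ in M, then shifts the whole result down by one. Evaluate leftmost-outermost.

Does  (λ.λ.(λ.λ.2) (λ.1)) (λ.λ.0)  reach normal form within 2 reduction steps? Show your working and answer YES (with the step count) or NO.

  start: (λ.λ.(λ.λ.2) (λ.1)) (λ.λ.0)
  [1] λ.(λ.λ.2) (λ.1)
  [2] λ.λ.1

Answer: YES — reaches normal form λ.λ.1 in 2 ≤ 2 steps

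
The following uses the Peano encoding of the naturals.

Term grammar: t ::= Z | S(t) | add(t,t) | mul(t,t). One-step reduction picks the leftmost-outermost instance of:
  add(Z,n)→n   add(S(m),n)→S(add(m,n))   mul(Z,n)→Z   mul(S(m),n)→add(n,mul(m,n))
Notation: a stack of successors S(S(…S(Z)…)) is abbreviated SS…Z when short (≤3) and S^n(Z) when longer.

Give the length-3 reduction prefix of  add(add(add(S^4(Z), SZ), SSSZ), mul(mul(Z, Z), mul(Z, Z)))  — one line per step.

Answer: after 3 steps: S(add(add(add(SSSZ, SZ), SSSZ), mul(mul(Z, Z), mul(Z, Z))))

Derivation:
  start: add(add(add(S^4(Z), SZ), SSSZ), mul(mul(Z, Z), mul(Z, Z)))
  [1] add(add(S(add(SSSZ, SZ)), SSSZ), mul(mul(Z, Z), mul(Z, Z)))
  [2] add(S(add(add(SSSZ, SZ), SSSZ)), mul(mul(Z, Z), mul(Z, Z)))
  [3] S(add(add(add(SSSZ, SZ), SSSZ), mul(mul(Z, Z), mul(Z, Z))))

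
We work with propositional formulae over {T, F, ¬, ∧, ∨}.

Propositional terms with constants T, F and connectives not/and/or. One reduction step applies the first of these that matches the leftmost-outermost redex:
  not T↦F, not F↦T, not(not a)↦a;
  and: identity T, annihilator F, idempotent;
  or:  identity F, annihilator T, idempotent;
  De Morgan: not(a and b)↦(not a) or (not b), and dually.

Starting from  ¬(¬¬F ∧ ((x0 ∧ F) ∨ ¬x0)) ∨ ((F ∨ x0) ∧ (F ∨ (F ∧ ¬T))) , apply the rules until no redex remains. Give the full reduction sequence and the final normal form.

  start: ¬(¬¬F ∧ ((x0 ∧ F) ∨ ¬x0)) ∨ ((F ∨ x0) ∧ (F ∨ (F ∧ ¬T)))
  →1  (¬¬¬F ∨ ¬((x0 ∧ F) ∨ ¬x0)) ∨ ((F ∨ x0) ∧ (F ∨ (F ∧ ¬T)))
  →2  (¬F ∨ ¬((x0 ∧ F) ∨ ¬x0)) ∨ ((F ∨ x0) ∧ (F ∨ (F ∧ ¬T)))
  →3  (T ∨ ¬((x0 ∧ F) ∨ ¬x0)) ∨ ((F ∨ x0) ∧ (F ∨ (F ∧ ¬T)))
  →4  T ∨ ((F ∨ x0) ∧ (F ∨ (F ∧ ¬T)))
  →5  T

Answer: normal form = T  (in 5 steps)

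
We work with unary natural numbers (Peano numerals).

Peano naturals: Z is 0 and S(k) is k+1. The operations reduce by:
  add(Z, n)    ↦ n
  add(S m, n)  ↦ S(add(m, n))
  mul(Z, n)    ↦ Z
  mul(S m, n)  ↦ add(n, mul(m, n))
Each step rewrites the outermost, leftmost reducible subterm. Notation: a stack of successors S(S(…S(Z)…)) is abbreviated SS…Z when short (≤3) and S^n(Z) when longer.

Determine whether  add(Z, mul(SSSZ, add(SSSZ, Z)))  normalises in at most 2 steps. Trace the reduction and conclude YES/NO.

Answer: NO — after 2 steps the term is add(add(SSSZ, Z), mul(SSZ, add(SSSZ, Z))), not yet normal

Reduction:
  start: add(Z, mul(SSSZ, add(SSSZ, Z)))
  step 1: mul(SSSZ, add(SSSZ, Z))
  step 2: add(add(SSSZ, Z), mul(SSZ, add(SSSZ, Z)))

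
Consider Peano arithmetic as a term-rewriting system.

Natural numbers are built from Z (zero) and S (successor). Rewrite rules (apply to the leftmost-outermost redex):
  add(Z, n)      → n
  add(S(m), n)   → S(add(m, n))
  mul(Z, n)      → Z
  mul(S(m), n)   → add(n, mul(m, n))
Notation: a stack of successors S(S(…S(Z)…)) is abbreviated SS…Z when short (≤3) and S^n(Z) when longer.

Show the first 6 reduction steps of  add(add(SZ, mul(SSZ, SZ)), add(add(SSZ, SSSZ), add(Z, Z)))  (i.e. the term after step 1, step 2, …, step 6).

Answer: after 6 steps: S(S(add(add(Z, mul(SZ, SZ)), add(add(SSZ, SSSZ), add(Z, Z)))))

Working:
  start: add(add(SZ, mul(SSZ, SZ)), add(add(SSZ, SSSZ), add(Z, Z)))
  step 1: add(S(add(Z, mul(SSZ, SZ))), add(add(SSZ, SSSZ), add(Z, Z)))
  step 2: S(add(add(Z, mul(SSZ, SZ)), add(add(SSZ, SSSZ), add(Z, Z))))
  step 3: S(add(mul(SSZ, SZ), add(add(SSZ, SSSZ), add(Z, Z))))
  step 4: S(add(add(SZ, mul(SZ, SZ)), add(add(SSZ, SSSZ), add(Z, Z))))
  step 5: S(add(S(add(Z, mul(SZ, SZ))), add(add(SSZ, SSSZ), add(Z, Z))))
  step 6: S(S(add(add(Z, mul(SZ, SZ)), add(add(SSZ, SSSZ), add(Z, Z)))))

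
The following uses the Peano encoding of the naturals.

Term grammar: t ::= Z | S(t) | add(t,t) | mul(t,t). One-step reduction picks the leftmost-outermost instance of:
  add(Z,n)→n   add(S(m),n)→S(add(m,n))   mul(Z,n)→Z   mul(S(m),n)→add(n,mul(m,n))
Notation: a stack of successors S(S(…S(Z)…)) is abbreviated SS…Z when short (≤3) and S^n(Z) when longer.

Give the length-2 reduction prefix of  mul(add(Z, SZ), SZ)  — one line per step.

  start: mul(add(Z, SZ), SZ)
  [1] mul(SZ, SZ)
  [2] add(SZ, mul(Z, SZ))

Answer: after 2 steps: add(SZ, mul(Z, SZ))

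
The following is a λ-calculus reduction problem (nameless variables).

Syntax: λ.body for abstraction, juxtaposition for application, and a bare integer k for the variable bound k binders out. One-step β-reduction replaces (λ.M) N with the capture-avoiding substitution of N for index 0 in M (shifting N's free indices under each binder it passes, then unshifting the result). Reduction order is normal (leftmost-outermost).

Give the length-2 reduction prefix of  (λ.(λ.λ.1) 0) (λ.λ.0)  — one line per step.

  start: (λ.(λ.λ.1) 0) (λ.λ.0)
  [1] (λ.λ.1) (λ.λ.0)
  [2] λ.λ.λ.0

Answer: after 2 steps: λ.λ.λ.0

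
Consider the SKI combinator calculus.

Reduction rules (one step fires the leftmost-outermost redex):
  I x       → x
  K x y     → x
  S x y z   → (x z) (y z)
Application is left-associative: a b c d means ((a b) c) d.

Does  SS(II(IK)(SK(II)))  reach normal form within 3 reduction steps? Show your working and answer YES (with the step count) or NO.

Answer: NO — after 3 steps the term is SS(K(SK(II))), not yet normal

Working:
  start: SS(II(IK)(SK(II)))
  →1  SS(I(IK)(SK(II)))
  →2  SS(IK(SK(II)))
  →3  SS(K(SK(II)))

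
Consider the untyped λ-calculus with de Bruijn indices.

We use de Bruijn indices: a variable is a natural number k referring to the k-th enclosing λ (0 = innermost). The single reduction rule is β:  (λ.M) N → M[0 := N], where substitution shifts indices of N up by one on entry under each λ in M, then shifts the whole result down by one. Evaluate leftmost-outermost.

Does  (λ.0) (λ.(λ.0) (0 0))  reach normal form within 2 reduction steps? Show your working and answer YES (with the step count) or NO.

  start: (λ.0) (λ.(λ.0) (0 0))
  step 1: λ.(λ.0) (0 0)
  step 2: λ.0 0

Answer: YES — reaches normal form λ.0 0 in 2 ≤ 2 steps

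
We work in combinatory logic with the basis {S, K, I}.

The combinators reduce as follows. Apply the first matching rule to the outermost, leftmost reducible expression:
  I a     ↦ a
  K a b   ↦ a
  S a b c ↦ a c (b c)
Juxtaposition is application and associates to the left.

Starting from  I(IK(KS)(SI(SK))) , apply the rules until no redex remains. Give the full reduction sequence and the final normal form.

  start: I(IK(KS)(SI(SK)))
  →1  IK(KS)(SI(SK))
  →2  K(KS)(SI(SK))
  →3  KS

Answer: normal form = KS  (in 3 steps)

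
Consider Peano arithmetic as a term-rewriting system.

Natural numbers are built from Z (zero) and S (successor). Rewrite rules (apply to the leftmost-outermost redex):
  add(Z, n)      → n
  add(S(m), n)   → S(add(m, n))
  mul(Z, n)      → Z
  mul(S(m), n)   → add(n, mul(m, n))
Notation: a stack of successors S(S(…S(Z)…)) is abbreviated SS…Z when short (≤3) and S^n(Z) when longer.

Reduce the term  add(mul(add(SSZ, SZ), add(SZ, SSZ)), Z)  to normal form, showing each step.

Answer: normal form = S^9(Z)  (in 35 steps)

Derivation:
  start: add(mul(add(SSZ, SZ), add(SZ, SSZ)), Z)
  [1] add(mul(S(add(SZ, SZ)), add(SZ, SSZ)), Z)
  [2] add(add(add(SZ, SSZ), mul(add(SZ, SZ), add(SZ, SSZ))), Z)
  [3] add(add(S(add(Z, SSZ)), mul(add(SZ, SZ), add(SZ, SSZ))), Z)
  [4] add(S(add(add(Z, SSZ), mul(add(SZ, SZ), add(SZ, SSZ)))), Z)
  [5] S(add(add(add(Z, SSZ), mul(add(SZ, SZ), add(SZ, SSZ))), Z))
  [6] S(add(add(SSZ, mul(add(SZ, SZ), add(SZ, SSZ))), Z))
  [7] S(add(S(add(SZ, mul(add(SZ, SZ), add(SZ, SSZ)))), Z))
  [8] S(S(add(add(SZ, mul(add(SZ, SZ), add(SZ, SSZ))), Z)))
  [9] S(S(add(S(add(Z, mul(add(SZ, SZ), add(SZ, SSZ)))), Z)))
  [10] S(S(S(add(add(Z, mul(add(SZ, SZ), add(SZ, SSZ))), Z))))
  [11] S(S(S(add(mul(add(SZ, SZ), add(SZ, SSZ)), Z))))
  [12] S(S(S(add(mul(S(add(Z, SZ)), add(SZ, SSZ)), Z))))
  [13] S(S(S(add(add(add(SZ, SSZ), mul(add(Z, SZ), add(SZ, SSZ))), Z))))
  [14] S(S(S(add(add(S(add(Z, SSZ)), mul(add(Z, SZ), add(SZ, SSZ))), Z))))
  [15] S(S(S(add(S(add(add(Z, SSZ), mul(add(Z, SZ), add(SZ, SSZ)))), Z))))
  [16] S(S(S(S(add(add(add(Z, SSZ), mul(add(Z, SZ), add(SZ, SSZ))), Z)))))
  [17] S(S(S(S(add(add(SSZ, mul(add(Z, SZ), add(SZ, SSZ))), Z)))))
  [18] S(S(S(S(add(S(add(SZ, mul(add(Z, SZ), add(SZ, SSZ)))), Z)))))
  [19] S(S(S(S(S(add(add(SZ, mul(add(Z, SZ), add(SZ, SSZ))), Z))))))
  [20] S(S(S(S(S(add(S(add(Z, mul(add(Z, SZ), add(SZ, SSZ)))), Z))))))
  [21] S(S(S(S(S(S(add(add(Z, mul(add(Z, SZ), add(SZ, SSZ))), Z)))))))
  [22] S(S(S(S(S(S(add(mul(add(Z, SZ), add(SZ, SSZ)), Z)))))))
  [23] S(S(S(S(S(S(add(mul(SZ, add(SZ, SSZ)), Z)))))))
  [24] S(S(S(S(S(S(add(add(add(SZ, SSZ), mul(Z, add(SZ, SSZ))), Z)))))))
  [25] S(S(S(S(S(S(add(add(S(add(Z, SSZ)), mul(Z, add(SZ, SSZ))), Z)))))))
  [26] S(S(S(S(S(S(add(S(add(add(Z, SSZ), mul(Z, add(SZ, SSZ)))), Z)))))))
  [27] S(S(S(S(S(S(S(add(add(add(Z, SSZ), mul(Z, add(SZ, SSZ))), Z))))))))
  [28] S(S(S(S(S(S(S(add(add(SSZ, mul(Z, add(SZ, SSZ))), Z))))))))
  [29] S(S(S(S(S(S(S(add(S(add(SZ, mul(Z, add(SZ, SSZ)))), Z))))))))
  [30] S(S(S(S(S(S(S(S(add(add(SZ, mul(Z, add(SZ, SSZ))), Z)))))))))
  [31] S(S(S(S(S(S(S(S(add(S(add(Z, mul(Z, add(SZ, SSZ)))), Z)))))))))
  [32] S(S(S(S(S(S(S(S(S(add(add(Z, mul(Z, add(SZ, SSZ))), Z))))))))))
  [33] S(S(S(S(S(S(S(S(S(add(mul(Z, add(SZ, SSZ)), Z))))))))))
  [34] S(S(S(S(S(S(S(S(S(add(Z, Z))))))))))
  [35] S^9(Z)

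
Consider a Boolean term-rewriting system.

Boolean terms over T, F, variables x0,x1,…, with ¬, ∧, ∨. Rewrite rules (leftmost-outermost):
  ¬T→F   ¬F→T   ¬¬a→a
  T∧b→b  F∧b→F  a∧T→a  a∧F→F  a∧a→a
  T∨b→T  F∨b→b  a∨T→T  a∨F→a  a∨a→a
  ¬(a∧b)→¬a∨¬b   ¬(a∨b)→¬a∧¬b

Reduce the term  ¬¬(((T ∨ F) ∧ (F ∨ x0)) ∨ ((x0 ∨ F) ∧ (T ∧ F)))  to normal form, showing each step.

Answer: normal form = x0  (in 8 steps)

Derivation:
  start: ¬¬(((T ∨ F) ∧ (F ∨ x0)) ∨ ((x0 ∨ F) ∧ (T ∧ F)))
  step 1: ((T ∨ F) ∧ (F ∨ x0)) ∨ ((x0 ∨ F) ∧ (T ∧ F))
  step 2: (T ∧ (F ∨ x0)) ∨ ((x0 ∨ F) ∧ (T ∧ F))
  step 3: (F ∨ x0) ∨ ((x0 ∨ F) ∧ (T ∧ F))
  step 4: x0 ∨ ((x0 ∨ F) ∧ (T ∧ F))
  step 5: x0 ∨ (x0 ∧ (T ∧ F))
  step 6: x0 ∨ (x0 ∧ F)
  step 7: x0 ∨ F
  step 8: x0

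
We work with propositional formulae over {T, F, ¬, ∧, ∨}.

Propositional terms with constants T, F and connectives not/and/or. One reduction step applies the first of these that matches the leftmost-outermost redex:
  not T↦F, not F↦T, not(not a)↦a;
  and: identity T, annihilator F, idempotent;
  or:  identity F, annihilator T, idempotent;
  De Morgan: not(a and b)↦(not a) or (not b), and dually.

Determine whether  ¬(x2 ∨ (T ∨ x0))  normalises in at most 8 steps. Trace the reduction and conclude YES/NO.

Answer: YES — reaches normal form F in 5 ≤ 8 steps

Working:
  start: ¬(x2 ∨ (T ∨ x0))
  →1  ¬x2 ∧ ¬(T ∨ x0)
  →2  ¬x2 ∧ (¬T ∧ ¬x0)
  →3  ¬x2 ∧ (F ∧ ¬x0)
  →4  ¬x2 ∧ F
  →5  F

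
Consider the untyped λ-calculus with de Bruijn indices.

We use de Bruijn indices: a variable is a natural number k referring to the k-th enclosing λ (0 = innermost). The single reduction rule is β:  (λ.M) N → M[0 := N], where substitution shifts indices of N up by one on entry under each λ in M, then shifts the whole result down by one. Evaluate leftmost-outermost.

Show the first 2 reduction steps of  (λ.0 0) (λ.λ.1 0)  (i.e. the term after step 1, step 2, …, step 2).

Answer: after 2 steps: λ.(λ.λ.1 0) 0

Derivation:
  start: (λ.0 0) (λ.λ.1 0)
  [1] (λ.λ.1 0) (λ.λ.1 0)
  [2] λ.(λ.λ.1 0) 0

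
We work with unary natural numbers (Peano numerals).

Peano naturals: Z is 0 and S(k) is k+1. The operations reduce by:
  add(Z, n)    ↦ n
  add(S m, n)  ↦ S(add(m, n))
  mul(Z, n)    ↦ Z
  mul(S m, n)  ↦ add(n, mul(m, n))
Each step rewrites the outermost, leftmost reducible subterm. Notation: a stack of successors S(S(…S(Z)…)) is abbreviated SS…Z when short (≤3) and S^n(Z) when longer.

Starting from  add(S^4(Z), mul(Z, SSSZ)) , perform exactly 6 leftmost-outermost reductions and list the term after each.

Answer: after 6 steps: S^4(Z)

Working:
  start: add(S^4(Z), mul(Z, SSSZ))
  →1  S(add(SSSZ, mul(Z, SSSZ)))
  →2  S(S(add(SSZ, mul(Z, SSSZ))))
  →3  S(S(S(add(SZ, mul(Z, SSSZ)))))
  →4  S(S(S(S(add(Z, mul(Z, SSSZ))))))
  →5  S(S(S(S(mul(Z, SSSZ)))))
  →6  S^4(Z)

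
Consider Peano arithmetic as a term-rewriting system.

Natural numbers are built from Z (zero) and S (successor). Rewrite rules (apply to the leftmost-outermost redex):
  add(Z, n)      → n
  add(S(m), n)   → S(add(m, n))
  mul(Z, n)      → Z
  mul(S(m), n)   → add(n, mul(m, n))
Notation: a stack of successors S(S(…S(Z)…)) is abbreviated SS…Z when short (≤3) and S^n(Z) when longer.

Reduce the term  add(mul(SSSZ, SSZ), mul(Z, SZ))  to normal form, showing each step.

  start: add(mul(SSSZ, SSZ), mul(Z, SZ))
  [1] add(add(SSZ, mul(SSZ, SSZ)), mul(Z, SZ))
  [2] add(S(add(SZ, mul(SSZ, SSZ))), mul(Z, SZ))
  [3] S(add(add(SZ, mul(SSZ, SSZ)), mul(Z, SZ)))
  [4] S(add(S(add(Z, mul(SSZ, SSZ))), mul(Z, SZ)))
  [5] S(S(add(add(Z, mul(SSZ, SSZ)), mul(Z, SZ))))
  [6] S(S(add(mul(SSZ, SSZ), mul(Z, SZ))))
  [7] S(S(add(add(SSZ, mul(SZ, SSZ)), mul(Z, SZ))))
  [8] S(S(add(S(add(SZ, mul(SZ, SSZ))), mul(Z, SZ))))
  [9] S(S(S(add(add(SZ, mul(SZ, SSZ)), mul(Z, SZ)))))
  [10] S(S(S(add(S(add(Z, mul(SZ, SSZ))), mul(Z, SZ)))))
  [11] S(S(S(S(add(add(Z, mul(SZ, SSZ)), mul(Z, SZ))))))
  [12] S(S(S(S(add(mul(SZ, SSZ), mul(Z, SZ))))))
  [13] S(S(S(S(add(add(SSZ, mul(Z, SSZ)), mul(Z, SZ))))))
  [14] S(S(S(S(add(S(add(SZ, mul(Z, SSZ))), mul(Z, SZ))))))
  [15] S(S(S(S(S(add(add(SZ, mul(Z, SSZ)), mul(Z, SZ)))))))
  [16] S(S(S(S(S(add(S(add(Z, mul(Z, SSZ))), mul(Z, SZ)))))))
  [17] S(S(S(S(S(S(add(add(Z, mul(Z, SSZ)), mul(Z, SZ))))))))
  [18] S(S(S(S(S(S(add(mul(Z, SSZ), mul(Z, SZ))))))))
  [19] S(S(S(S(S(S(add(Z, mul(Z, SZ))))))))
  [20] S(S(S(S(S(S(mul(Z, SZ)))))))
  [21] S^6(Z)

Answer: normal form = S^6(Z)  (in 21 steps)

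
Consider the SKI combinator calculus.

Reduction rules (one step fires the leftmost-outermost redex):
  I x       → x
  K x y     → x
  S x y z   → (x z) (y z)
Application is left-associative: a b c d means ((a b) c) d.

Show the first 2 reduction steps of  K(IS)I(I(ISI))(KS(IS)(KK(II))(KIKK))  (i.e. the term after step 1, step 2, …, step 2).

Answer: after 2 steps: S(I(ISI))(KS(IS)(KK(II))(KIKK))

Reduction:
  start: K(IS)I(I(ISI))(KS(IS)(KK(II))(KIKK))
  [1] IS(I(ISI))(KS(IS)(KK(II))(KIKK))
  [2] S(I(ISI))(KS(IS)(KK(II))(KIKK))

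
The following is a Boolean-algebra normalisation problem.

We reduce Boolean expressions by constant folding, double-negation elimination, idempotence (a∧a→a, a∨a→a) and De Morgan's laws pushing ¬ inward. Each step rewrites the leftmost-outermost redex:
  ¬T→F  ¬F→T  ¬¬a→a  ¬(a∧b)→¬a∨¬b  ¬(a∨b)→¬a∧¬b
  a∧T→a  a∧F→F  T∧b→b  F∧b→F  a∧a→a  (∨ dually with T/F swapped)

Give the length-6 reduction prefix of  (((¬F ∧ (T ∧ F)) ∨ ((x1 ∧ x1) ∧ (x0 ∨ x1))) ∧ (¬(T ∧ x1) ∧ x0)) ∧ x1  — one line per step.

  start: (((¬F ∧ (T ∧ F)) ∨ ((x1 ∧ x1) ∧ (x0 ∨ x1))) ∧ (¬(T ∧ x1) ∧ x0)) ∧ x1
  →1  (((T ∧ (T ∧ F)) ∨ ((x1 ∧ x1) ∧ (x0 ∨ x1))) ∧ (¬(T ∧ x1) ∧ x0)) ∧ x1
  →2  (((T ∧ F) ∨ ((x1 ∧ x1) ∧ (x0 ∨ x1))) ∧ (¬(T ∧ x1) ∧ x0)) ∧ x1
  →3  ((F ∨ ((x1 ∧ x1) ∧ (x0 ∨ x1))) ∧ (¬(T ∧ x1) ∧ x0)) ∧ x1
  →4  (((x1 ∧ x1) ∧ (x0 ∨ x1)) ∧ (¬(T ∧ x1) ∧ x0)) ∧ x1
  →5  ((x1 ∧ (x0 ∨ x1)) ∧ (¬(T ∧ x1) ∧ x0)) ∧ x1
  →6  ((x1 ∧ (x0 ∨ x1)) ∧ ((¬T ∨ ¬x1) ∧ x0)) ∧ x1

Answer: after 6 steps: ((x1 ∧ (x0 ∨ x1)) ∧ ((¬T ∨ ¬x1) ∧ x0)) ∧ x1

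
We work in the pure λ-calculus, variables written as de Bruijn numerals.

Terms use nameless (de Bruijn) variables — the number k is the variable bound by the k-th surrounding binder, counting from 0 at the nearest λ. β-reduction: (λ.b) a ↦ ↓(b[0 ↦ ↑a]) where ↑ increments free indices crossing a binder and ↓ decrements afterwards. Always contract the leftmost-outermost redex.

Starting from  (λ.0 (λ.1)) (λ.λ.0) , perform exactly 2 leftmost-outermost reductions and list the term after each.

Answer: after 2 steps: λ.0

Working:
  start: (λ.0 (λ.1)) (λ.λ.0)
  [1] (λ.λ.0) (λ.λ.λ.0)
  [2] λ.0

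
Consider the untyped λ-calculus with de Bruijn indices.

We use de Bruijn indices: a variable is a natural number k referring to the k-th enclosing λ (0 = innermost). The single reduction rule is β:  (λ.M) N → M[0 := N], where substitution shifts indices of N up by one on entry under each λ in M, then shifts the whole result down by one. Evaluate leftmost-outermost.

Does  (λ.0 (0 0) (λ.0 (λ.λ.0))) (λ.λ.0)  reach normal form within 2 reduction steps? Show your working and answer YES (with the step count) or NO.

Answer: NO — after 2 steps the term is (λ.0) (λ.0 (λ.λ.0)), not yet normal

Working:
  start: (λ.0 (0 0) (λ.0 (λ.λ.0))) (λ.λ.0)
  step 1: (λ.λ.0) ((λ.λ.0) (λ.λ.0)) (λ.0 (λ.λ.0))
  step 2: (λ.0) (λ.0 (λ.λ.0))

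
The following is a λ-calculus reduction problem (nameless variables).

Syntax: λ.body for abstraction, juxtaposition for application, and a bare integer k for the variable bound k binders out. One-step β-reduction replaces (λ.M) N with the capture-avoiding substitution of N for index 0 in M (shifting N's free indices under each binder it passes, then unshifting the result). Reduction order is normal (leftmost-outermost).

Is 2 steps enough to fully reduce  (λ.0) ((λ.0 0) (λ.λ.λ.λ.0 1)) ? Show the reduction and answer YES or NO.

  start: (λ.0) ((λ.0 0) (λ.λ.λ.λ.0 1))
  [1] (λ.0 0) (λ.λ.λ.λ.0 1)
  [2] (λ.λ.λ.λ.0 1) (λ.λ.λ.λ.0 1)

Answer: NO — after 2 steps the term is (λ.λ.λ.λ.0 1) (λ.λ.λ.λ.0 1), not yet normal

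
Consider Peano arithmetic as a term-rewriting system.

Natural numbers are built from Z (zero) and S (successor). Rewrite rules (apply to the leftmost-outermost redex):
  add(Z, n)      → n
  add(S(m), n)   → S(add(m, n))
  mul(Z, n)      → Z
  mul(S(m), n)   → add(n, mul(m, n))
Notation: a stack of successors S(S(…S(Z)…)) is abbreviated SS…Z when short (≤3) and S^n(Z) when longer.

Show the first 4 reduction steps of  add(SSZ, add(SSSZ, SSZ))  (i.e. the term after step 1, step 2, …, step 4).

Answer: after 4 steps: S(S(S(add(SSZ, SSZ))))

Derivation:
  start: add(SSZ, add(SSSZ, SSZ))
  step 1: S(add(SZ, add(SSSZ, SSZ)))
  step 2: S(S(add(Z, add(SSSZ, SSZ))))
  step 3: S(S(add(SSSZ, SSZ)))
  step 4: S(S(S(add(SSZ, SSZ))))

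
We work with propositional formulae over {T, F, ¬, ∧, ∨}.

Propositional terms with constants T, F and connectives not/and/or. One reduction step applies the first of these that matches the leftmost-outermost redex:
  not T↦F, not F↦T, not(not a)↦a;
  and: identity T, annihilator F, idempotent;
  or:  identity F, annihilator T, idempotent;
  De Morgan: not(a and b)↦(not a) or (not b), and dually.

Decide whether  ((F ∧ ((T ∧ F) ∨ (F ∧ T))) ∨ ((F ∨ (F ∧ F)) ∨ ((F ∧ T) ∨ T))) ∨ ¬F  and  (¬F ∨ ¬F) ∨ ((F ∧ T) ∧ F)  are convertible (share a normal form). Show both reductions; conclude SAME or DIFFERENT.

Answer: SAME — A ⇓ T, B ⇓ T

Working:
Term A:
  start: ((F ∧ ((T ∧ F) ∨ (F ∧ T))) ∨ ((F ∨ (F ∧ F)) ∨ ((F ∧ T) ∨ T))) ∨ ¬F
  [1] (F ∨ ((F ∨ (F ∧ F)) ∨ ((F ∧ T) ∨ T))) ∨ ¬F
  [2] ((F ∨ (F ∧ F)) ∨ ((F ∧ T) ∨ T)) ∨ ¬F
  [3] ((F ∧ F) ∨ ((F ∧ T) ∨ T)) ∨ ¬F
  [4] (F ∨ ((F ∧ T) ∨ T)) ∨ ¬F
  [5] ((F ∧ T) ∨ T) ∨ ¬F
  [6] T ∨ ¬F
  [7] T

Term B:
  start: (¬F ∨ ¬F) ∨ ((F ∧ T) ∧ F)
  [1] ¬F ∨ ((F ∧ T) ∧ F)
  [2] T ∨ ((F ∧ T) ∧ F)
  [3] T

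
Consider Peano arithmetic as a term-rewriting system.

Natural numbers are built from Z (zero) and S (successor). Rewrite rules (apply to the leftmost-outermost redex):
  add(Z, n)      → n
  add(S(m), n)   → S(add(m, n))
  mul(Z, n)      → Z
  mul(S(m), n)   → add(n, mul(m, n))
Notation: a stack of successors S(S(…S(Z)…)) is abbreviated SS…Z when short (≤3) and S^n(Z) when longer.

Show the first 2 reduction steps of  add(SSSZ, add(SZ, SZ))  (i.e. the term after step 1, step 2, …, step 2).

Answer: after 2 steps: S(S(add(SZ, add(SZ, SZ))))

Reduction:
  start: add(SSSZ, add(SZ, SZ))
  →1  S(add(SSZ, add(SZ, SZ)))
  →2  S(S(add(SZ, add(SZ, SZ))))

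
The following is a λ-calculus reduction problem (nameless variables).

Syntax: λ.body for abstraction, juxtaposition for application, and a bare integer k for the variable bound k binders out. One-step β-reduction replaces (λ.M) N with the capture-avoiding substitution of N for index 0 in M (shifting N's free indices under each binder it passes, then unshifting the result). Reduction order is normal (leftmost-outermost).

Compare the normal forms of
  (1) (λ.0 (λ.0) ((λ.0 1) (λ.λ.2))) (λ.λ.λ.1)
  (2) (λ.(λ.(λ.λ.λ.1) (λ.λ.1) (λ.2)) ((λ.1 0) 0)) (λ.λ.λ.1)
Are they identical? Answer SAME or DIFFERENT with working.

Term A:
  start: (λ.0 (λ.0) ((λ.0 1) (λ.λ.2))) (λ.λ.λ.1)
  [1] (λ.λ.λ.1) (λ.0) ((λ.0 (λ.λ.λ.1)) (λ.λ.λ.λ.λ.1))
  [2] (λ.λ.1) ((λ.0 (λ.λ.λ.1)) (λ.λ.λ.λ.λ.1))
  [3] λ.(λ.0 (λ.λ.λ.1)) (λ.λ.λ.λ.λ.1)
  [4] λ.(λ.λ.λ.λ.λ.1) (λ.λ.λ.1)
  [5] λ.λ.λ.λ.λ.1

Term B:
  start: (λ.(λ.(λ.λ.λ.1) (λ.λ.1) (λ.2)) ((λ.1 0) 0)) (λ.λ.λ.1)
  [1] (λ.(λ.λ.λ.1) (λ.λ.1) (λ.λ.λ.λ.1)) ((λ.(λ.λ.λ.1) 0) (λ.λ.λ.1))
  [2] (λ.λ.λ.1) (λ.λ.1) (λ.λ.λ.λ.1)
  [3] (λ.λ.1) (λ.λ.λ.λ.1)
  [4] λ.λ.λ.λ.λ.1

Answer: SAME — A ⇓ λ.λ.λ.λ.λ.1, B ⇓ λ.λ.λ.λ.λ.1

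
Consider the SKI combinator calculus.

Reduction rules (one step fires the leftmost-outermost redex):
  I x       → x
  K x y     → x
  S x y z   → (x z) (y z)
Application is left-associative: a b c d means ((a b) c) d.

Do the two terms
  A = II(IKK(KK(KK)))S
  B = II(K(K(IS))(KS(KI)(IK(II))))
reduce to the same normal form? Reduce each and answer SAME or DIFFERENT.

Answer: SAME — A ⇓ KS, B ⇓ KS

Working:
Term A:
  start: II(IKK(KK(KK)))S
  step 1: I(IKK(KK(KK)))S
  step 2: IKK(KK(KK))S
  step 3: KK(KK(KK))S
  step 4: KS

Term B:
  start: II(K(K(IS))(KS(KI)(IK(II))))
  step 1: I(K(K(IS))(KS(KI)(IK(II))))
  step 2: K(K(IS))(KS(KI)(IK(II)))
  step 3: K(IS)
  step 4: KS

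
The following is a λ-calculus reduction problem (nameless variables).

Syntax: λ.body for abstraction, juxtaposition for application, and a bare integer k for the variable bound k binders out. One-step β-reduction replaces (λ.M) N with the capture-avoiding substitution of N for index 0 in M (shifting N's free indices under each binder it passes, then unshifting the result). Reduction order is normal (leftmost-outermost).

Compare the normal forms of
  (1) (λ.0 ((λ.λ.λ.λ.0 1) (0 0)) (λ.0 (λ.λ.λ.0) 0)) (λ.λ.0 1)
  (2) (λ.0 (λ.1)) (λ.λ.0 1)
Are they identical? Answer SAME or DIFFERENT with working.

Term A:
  start: (λ.0 ((λ.λ.λ.λ.0 1) (0 0)) (λ.0 (λ.λ.λ.0) 0)) (λ.λ.0 1)
  [1] (λ.λ.0 1) ((λ.λ.λ.λ.0 1) ((λ.λ.0 1) (λ.λ.0 1))) (λ.0 (λ.λ.λ.0) 0)
  [2] (λ.0 ((λ.λ.λ.λ.0 1) ((λ.λ.0 1) (λ.λ.0 1)))) (λ.0 (λ.λ.λ.0) 0)
  [3] (λ.0 (λ.λ.λ.0) 0) ((λ.λ.λ.λ.0 1) ((λ.λ.0 1) (λ.λ.0 1)))
  [4] (λ.λ.λ.λ.0 1) ((λ.λ.0 1) (λ.λ.0 1)) (λ.λ.λ.0) ((λ.λ.λ.λ.0 1) ((λ.λ.0 1) (λ.λ.0 1)))
  [5] (λ.λ.λ.0 1) (λ.λ.λ.0) ((λ.λ.λ.λ.0 1) ((λ.λ.0 1) (λ.λ.0 1)))
  [6] (λ.λ.0 1) ((λ.λ.λ.λ.0 1) ((λ.λ.0 1) (λ.λ.0 1)))
  [7] λ.0 ((λ.λ.λ.λ.0 1) ((λ.λ.0 1) (λ.λ.0 1)))
  [8] λ.0 (λ.λ.λ.0 1)

Term B:
  start: (λ.0 (λ.1)) (λ.λ.0 1)
  [1] (λ.λ.0 1) (λ.λ.λ.0 1)
  [2] λ.0 (λ.λ.λ.0 1)

Answer: SAME — A ⇓ λ.0 (λ.λ.λ.0 1), B ⇓ λ.0 (λ.λ.λ.0 1)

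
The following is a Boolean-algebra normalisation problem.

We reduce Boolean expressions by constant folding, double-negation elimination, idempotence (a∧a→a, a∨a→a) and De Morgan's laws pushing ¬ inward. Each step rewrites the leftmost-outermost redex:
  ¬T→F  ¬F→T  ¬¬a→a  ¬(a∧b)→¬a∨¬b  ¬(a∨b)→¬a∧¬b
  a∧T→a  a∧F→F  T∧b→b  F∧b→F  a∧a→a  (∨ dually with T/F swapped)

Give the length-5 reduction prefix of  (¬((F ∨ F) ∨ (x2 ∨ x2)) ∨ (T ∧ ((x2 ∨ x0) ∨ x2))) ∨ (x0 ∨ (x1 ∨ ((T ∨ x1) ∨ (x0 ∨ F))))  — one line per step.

Answer: after 5 steps: (¬(x2 ∨ x2) ∨ (T ∧ ((x2 ∨ x0) ∨ x2))) ∨ (x0 ∨ (x1 ∨ ((T ∨ x1) ∨ (x0 ∨ F))))

Reduction:
  start: (¬((F ∨ F) ∨ (x2 ∨ x2)) ∨ (T ∧ ((x2 ∨ x0) ∨ x2))) ∨ (x0 ∨ (x1 ∨ ((T ∨ x1) ∨ (x0 ∨ F))))
  →1  ((¬(F ∨ F) ∧ ¬(x2 ∨ x2)) ∨ (T ∧ ((x2 ∨ x0) ∨ x2))) ∨ (x0 ∨ (x1 ∨ ((T ∨ x1) ∨ (x0 ∨ F))))
  →2  (((¬F ∧ ¬F) ∧ ¬(x2 ∨ x2)) ∨ (T ∧ ((x2 ∨ x0) ∨ x2))) ∨ (x0 ∨ (x1 ∨ ((T ∨ x1) ∨ (x0 ∨ F))))
  →3  ((¬F ∧ ¬(x2 ∨ x2)) ∨ (T ∧ ((x2 ∨ x0) ∨ x2))) ∨ (x0 ∨ (x1 ∨ ((T ∨ x1) ∨ (x0 ∨ F))))
  →4  ((T ∧ ¬(x2 ∨ x2)) ∨ (T ∧ ((x2 ∨ x0) ∨ x2))) ∨ (x0 ∨ (x1 ∨ ((T ∨ x1) ∨ (x0 ∨ F))))
  →5  (¬(x2 ∨ x2) ∨ (T ∧ ((x2 ∨ x0) ∨ x2))) ∨ (x0 ∨ (x1 ∨ ((T ∨ x1) ∨ (x0 ∨ F))))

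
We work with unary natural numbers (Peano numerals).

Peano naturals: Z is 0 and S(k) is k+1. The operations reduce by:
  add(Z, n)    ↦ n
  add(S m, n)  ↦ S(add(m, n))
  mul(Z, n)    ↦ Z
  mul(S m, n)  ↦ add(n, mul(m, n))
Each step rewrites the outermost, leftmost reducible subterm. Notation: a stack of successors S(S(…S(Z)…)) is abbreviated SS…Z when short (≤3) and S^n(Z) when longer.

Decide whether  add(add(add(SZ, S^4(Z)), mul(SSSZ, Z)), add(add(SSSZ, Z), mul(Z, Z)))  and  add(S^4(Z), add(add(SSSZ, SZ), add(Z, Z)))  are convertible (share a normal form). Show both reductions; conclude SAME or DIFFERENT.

Answer: SAME — A ⇓ S^8(Z), B ⇓ S^8(Z)

Reduction:
Term A:
  start: add(add(add(SZ, S^4(Z)), mul(SSSZ, Z)), add(add(SSSZ, Z), mul(Z, Z)))
  step 1: add(add(S(add(Z, S^4(Z))), mul(SSSZ, Z)), add(add(SSSZ, Z), mul(Z, Z)))
  step 2: add(S(add(add(Z, S^4(Z)), mul(SSSZ, Z))), add(add(SSSZ, Z), mul(Z, Z)))
  step 3: S(add(add(add(Z, S^4(Z)), mul(SSSZ, Z)), add(add(SSSZ, Z), mul(Z, Z))))
  step 4: S(add(add(S^4(Z), mul(SSSZ, Z)), add(add(SSSZ, Z), mul(Z, Z))))
  step 5: S(add(S(add(SSSZ, mul(SSSZ, Z))), add(add(SSSZ, Z), mul(Z, Z))))
  step 6: S(S(add(add(SSSZ, mul(SSSZ, Z)), add(add(SSSZ, Z), mul(Z, Z)))))
  step 7: S(S(add(S(add(SSZ, mul(SSSZ, Z))), add(add(SSSZ, Z), mul(Z, Z)))))
  step 8: S(S(S(add(add(SSZ, mul(SSSZ, Z)), add(add(SSSZ, Z), mul(Z, Z))))))
  step 9: S(S(S(add(S(add(SZ, mul(SSSZ, Z))), add(add(SSSZ, Z), mul(Z, Z))))))
  step 10: S(S(S(S(add(add(SZ, mul(SSSZ, Z)), add(add(SSSZ, Z), mul(Z, Z)))))))
  step 11: S(S(S(S(add(S(add(Z, mul(SSSZ, Z))), add(add(SSSZ, Z), mul(Z, Z)))))))
  step 12: S(S(S(S(S(add(add(Z, mul(SSSZ, Z)), add(add(SSSZ, Z), mul(Z, Z))))))))
  step 13: S(S(S(S(S(add(mul(SSSZ, Z), add(add(SSSZ, Z), mul(Z, Z))))))))
  step 14: S(S(S(S(S(add(add(Z, mul(SSZ, Z)), add(add(SSSZ, Z), mul(Z, Z))))))))
  step 15: S(S(S(S(S(add(mul(SSZ, Z), add(add(SSSZ, Z), mul(Z, Z))))))))
  step 16: S(S(S(S(S(add(add(Z, mul(SZ, Z)), add(add(SSSZ, Z), mul(Z, Z))))))))
  step 17: S(S(S(S(S(add(mul(SZ, Z), add(add(SSSZ, Z), mul(Z, Z))))))))
  step 18: S(S(S(S(S(add(add(Z, mul(Z, Z)), add(add(SSSZ, Z), mul(Z, Z))))))))
  step 19: S(S(S(S(S(add(mul(Z, Z), add(add(SSSZ, Z), mul(Z, Z))))))))
  step 20: S(S(S(S(S(add(Z, add(add(SSSZ, Z), mul(Z, Z))))))))
  step 21: S(S(S(S(S(add(add(SSSZ, Z), mul(Z, Z)))))))
  step 22: S(S(S(S(S(add(S(add(SSZ, Z)), mul(Z, Z)))))))
  step 23: S(S(S(S(S(S(add(add(SSZ, Z), mul(Z, Z))))))))
  step 24: S(S(S(S(S(S(add(S(add(SZ, Z)), mul(Z, Z))))))))
  step 25: S(S(S(S(S(S(S(add(add(SZ, Z), mul(Z, Z)))))))))
  step 26: S(S(S(S(S(S(S(add(S(add(Z, Z)), mul(Z, Z)))))))))
  step 27: S(S(S(S(S(S(S(S(add(add(Z, Z), mul(Z, Z))))))))))
  step 28: S(S(S(S(S(S(S(S(add(Z, mul(Z, Z))))))))))
  step 29: S(S(S(S(S(S(S(S(mul(Z, Z)))))))))
  step 30: S^8(Z)

Term B:
  start: add(S^4(Z), add(add(SSSZ, SZ), add(Z, Z)))
  step 1: S(add(SSSZ, add(add(SSSZ, SZ), add(Z, Z))))
  step 2: S(S(add(SSZ, add(add(SSSZ, SZ), add(Z, Z)))))
  step 3: S(S(S(add(SZ, add(add(SSSZ, SZ), add(Z, Z))))))
  step 4: S(S(S(S(add(Z, add(add(SSSZ, SZ), add(Z, Z)))))))
  step 5: S(S(S(S(add(add(SSSZ, SZ), add(Z, Z))))))
  step 6: S(S(S(S(add(S(add(SSZ, SZ)), add(Z, Z))))))
  step 7: S(S(S(S(S(add(add(SSZ, SZ), add(Z, Z)))))))
  step 8: S(S(S(S(S(add(S(add(SZ, SZ)), add(Z, Z)))))))
  step 9: S(S(S(S(S(S(add(add(SZ, SZ), add(Z, Z))))))))
  step 10: S(S(S(S(S(S(add(S(add(Z, SZ)), add(Z, Z))))))))
  step 11: S(S(S(S(S(S(S(add(add(Z, SZ), add(Z, Z)))))))))
  step 12: S(S(S(S(S(S(S(add(SZ, add(Z, Z)))))))))
  step 13: S(S(S(S(S(S(S(S(add(Z, add(Z, Z))))))))))
  step 14: S(S(S(S(S(S(S(S(add(Z, Z)))))))))
  step 15: S^8(Z)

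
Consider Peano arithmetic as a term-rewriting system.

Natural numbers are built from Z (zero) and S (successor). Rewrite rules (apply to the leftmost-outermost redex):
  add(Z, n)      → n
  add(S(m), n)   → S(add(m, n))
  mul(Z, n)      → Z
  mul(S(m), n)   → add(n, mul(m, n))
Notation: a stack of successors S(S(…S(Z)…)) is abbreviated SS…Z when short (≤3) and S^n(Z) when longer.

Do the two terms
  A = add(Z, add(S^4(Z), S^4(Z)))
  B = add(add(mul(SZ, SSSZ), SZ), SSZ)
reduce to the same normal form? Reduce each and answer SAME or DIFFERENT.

Answer: DIFFERENT — A ⇓ S^8(Z), B ⇓ S^6(Z)

Derivation:
Term A:
  start: add(Z, add(S^4(Z), S^4(Z)))
  step 1: add(S^4(Z), S^4(Z))
  step 2: S(add(SSSZ, S^4(Z)))
  step 3: S(S(add(SSZ, S^4(Z))))
  step 4: S(S(S(add(SZ, S^4(Z)))))
  step 5: S(S(S(S(add(Z, S^4(Z))))))
  step 6: S^8(Z)

Term B:
  start: add(add(mul(SZ, SSSZ), SZ), SSZ)
  step 1: add(add(add(SSSZ, mul(Z, SSSZ)), SZ), SSZ)
  step 2: add(add(S(add(SSZ, mul(Z, SSSZ))), SZ), SSZ)
  step 3: add(S(add(add(SSZ, mul(Z, SSSZ)), SZ)), SSZ)
  step 4: S(add(add(add(SSZ, mul(Z, SSSZ)), SZ), SSZ))
  step 5: S(add(add(S(add(SZ, mul(Z, SSSZ))), SZ), SSZ))
  step 6: S(add(S(add(add(SZ, mul(Z, SSSZ)), SZ)), SSZ))
  step 7: S(S(add(add(add(SZ, mul(Z, SSSZ)), SZ), SSZ)))
  step 8: S(S(add(add(S(add(Z, mul(Z, SSSZ))), SZ), SSZ)))
  step 9: S(S(add(S(add(add(Z, mul(Z, SSSZ)), SZ)), SSZ)))
  step 10: S(S(S(add(add(add(Z, mul(Z, SSSZ)), SZ), SSZ))))
  step 11: S(S(S(add(add(mul(Z, SSSZ), SZ), SSZ))))
  step 12: S(S(S(add(add(Z, SZ), SSZ))))
  step 13: S(S(S(add(SZ, SSZ))))
  step 14: S(S(S(S(add(Z, SSZ)))))
  step 15: S^6(Z)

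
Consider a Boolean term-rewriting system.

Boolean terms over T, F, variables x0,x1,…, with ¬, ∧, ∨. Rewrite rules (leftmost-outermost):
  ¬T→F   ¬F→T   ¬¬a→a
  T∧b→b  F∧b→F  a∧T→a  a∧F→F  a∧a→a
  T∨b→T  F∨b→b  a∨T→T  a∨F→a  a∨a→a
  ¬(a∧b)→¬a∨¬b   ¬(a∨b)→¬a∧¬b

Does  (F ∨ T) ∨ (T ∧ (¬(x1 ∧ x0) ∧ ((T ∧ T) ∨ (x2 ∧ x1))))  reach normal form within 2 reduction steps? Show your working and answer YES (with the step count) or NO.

Answer: YES — reaches normal form T in 2 ≤ 2 steps

Working:
  start: (F ∨ T) ∨ (T ∧ (¬(x1 ∧ x0) ∧ ((T ∧ T) ∨ (x2 ∧ x1))))
  →1  T ∨ (T ∧ (¬(x1 ∧ x0) ∧ ((T ∧ T) ∨ (x2 ∧ x1))))
  →2  T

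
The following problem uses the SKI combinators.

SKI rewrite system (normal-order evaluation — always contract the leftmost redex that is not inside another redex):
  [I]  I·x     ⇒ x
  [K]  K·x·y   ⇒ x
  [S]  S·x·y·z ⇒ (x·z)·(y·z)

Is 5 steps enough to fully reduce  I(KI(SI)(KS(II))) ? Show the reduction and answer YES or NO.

  start: I(KI(SI)(KS(II)))
  →1  KI(SI)(KS(II))
  →2  I(KS(II))
  →3  KS(II)
  →4  S

Answer: YES — reaches normal form S in 4 ≤ 5 steps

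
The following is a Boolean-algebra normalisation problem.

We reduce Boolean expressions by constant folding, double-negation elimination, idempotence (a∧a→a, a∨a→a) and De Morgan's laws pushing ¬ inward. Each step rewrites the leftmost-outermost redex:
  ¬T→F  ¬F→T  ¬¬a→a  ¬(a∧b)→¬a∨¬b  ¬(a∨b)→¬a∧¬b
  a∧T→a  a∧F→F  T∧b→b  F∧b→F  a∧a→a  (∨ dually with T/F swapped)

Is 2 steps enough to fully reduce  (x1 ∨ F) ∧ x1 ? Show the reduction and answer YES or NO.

Answer: YES — reaches normal form x1 in 2 ≤ 2 steps

Reduction:
  start: (x1 ∨ F) ∧ x1
  →1  x1 ∧ x1
  →2  x1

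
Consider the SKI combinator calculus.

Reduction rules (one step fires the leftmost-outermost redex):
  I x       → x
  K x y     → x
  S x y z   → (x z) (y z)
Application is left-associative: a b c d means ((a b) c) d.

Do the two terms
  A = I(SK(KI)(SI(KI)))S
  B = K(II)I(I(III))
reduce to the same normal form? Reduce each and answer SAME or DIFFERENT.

Term A:
  start: I(SK(KI)(SI(KI)))S
  step 1: SK(KI)(SI(KI))S
  step 2: K(SI(KI))(KI(SI(KI)))S
  step 3: SI(KI)S
  step 4: IS(KIS)
  step 5: S(KIS)
  step 6: SI

Term B:
  start: K(II)I(I(III))
  step 1: II(I(III))
  step 2: I(I(III))
  step 3: I(III)
  step 4: III
  step 5: II
  step 6: I

Answer: DIFFERENT — A ⇓ SI, B ⇓ I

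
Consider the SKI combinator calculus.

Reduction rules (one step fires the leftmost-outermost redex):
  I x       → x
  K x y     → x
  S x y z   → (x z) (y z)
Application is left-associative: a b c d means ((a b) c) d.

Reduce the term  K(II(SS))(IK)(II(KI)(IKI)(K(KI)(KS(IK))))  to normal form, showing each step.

  start: K(II(SS))(IK)(II(KI)(IKI)(K(KI)(KS(IK))))
  →1  II(SS)(II(KI)(IKI)(K(KI)(KS(IK))))
  →2  I(SS)(II(KI)(IKI)(K(KI)(KS(IK))))
  →3  SS(II(KI)(IKI)(K(KI)(KS(IK))))
  →4  SS(I(KI)(IKI)(K(KI)(KS(IK))))
  →5  SS(KI(IKI)(K(KI)(KS(IK))))
  →6  SS(I(K(KI)(KS(IK))))
  →7  SS(K(KI)(KS(IK)))
  →8  SS(KI)

Answer: normal form = SS(KI)  (in 8 steps)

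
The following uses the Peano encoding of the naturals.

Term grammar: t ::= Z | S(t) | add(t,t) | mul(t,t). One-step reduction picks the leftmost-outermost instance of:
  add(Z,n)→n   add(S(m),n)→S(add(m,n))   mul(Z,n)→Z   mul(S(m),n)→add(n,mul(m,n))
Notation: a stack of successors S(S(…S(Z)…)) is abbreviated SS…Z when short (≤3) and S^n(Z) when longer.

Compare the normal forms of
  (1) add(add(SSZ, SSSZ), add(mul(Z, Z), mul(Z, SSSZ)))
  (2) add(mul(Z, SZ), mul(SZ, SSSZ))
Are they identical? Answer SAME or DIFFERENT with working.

Term A:
  start: add(add(SSZ, SSSZ), add(mul(Z, Z), mul(Z, SSSZ)))
  →1  add(S(add(SZ, SSSZ)), add(mul(Z, Z), mul(Z, SSSZ)))
  →2  S(add(add(SZ, SSSZ), add(mul(Z, Z), mul(Z, SSSZ))))
  →3  S(add(S(add(Z, SSSZ)), add(mul(Z, Z), mul(Z, SSSZ))))
  →4  S(S(add(add(Z, SSSZ), add(mul(Z, Z), mul(Z, SSSZ)))))
  →5  S(S(add(SSSZ, add(mul(Z, Z), mul(Z, SSSZ)))))
  →6  S(S(S(add(SSZ, add(mul(Z, Z), mul(Z, SSSZ))))))
  →7  S(S(S(S(add(SZ, add(mul(Z, Z), mul(Z, SSSZ)))))))
  →8  S(S(S(S(S(add(Z, add(mul(Z, Z), mul(Z, SSSZ))))))))
  →9  S(S(S(S(S(add(mul(Z, Z), mul(Z, SSSZ)))))))
  →10  S(S(S(S(S(add(Z, mul(Z, SSSZ)))))))
  →11  S(S(S(S(S(mul(Z, SSSZ))))))
  →12  S^5(Z)

Term B:
  start: add(mul(Z, SZ), mul(SZ, SSSZ))
  →1  add(Z, mul(SZ, SSSZ))
  →2  mul(SZ, SSSZ)
  →3  add(SSSZ, mul(Z, SSSZ))
  →4  S(add(SSZ, mul(Z, SSSZ)))
  →5  S(S(add(SZ, mul(Z, SSSZ))))
  →6  S(S(S(add(Z, mul(Z, SSSZ)))))
  →7  S(S(S(mul(Z, SSSZ))))
  →8  SSSZ

Answer: DIFFERENT — A ⇓ S^5(Z), B ⇓ SSSZ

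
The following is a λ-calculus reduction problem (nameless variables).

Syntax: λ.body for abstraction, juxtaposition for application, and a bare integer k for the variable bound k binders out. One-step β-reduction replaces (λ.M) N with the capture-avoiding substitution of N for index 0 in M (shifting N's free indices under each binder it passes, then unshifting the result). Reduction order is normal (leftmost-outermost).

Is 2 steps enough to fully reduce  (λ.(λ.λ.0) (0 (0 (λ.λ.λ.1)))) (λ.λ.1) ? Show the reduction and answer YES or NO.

  start: (λ.(λ.λ.0) (0 (0 (λ.λ.λ.1)))) (λ.λ.1)
  [1] (λ.λ.0) ((λ.λ.1) ((λ.λ.1) (λ.λ.λ.1)))
  [2] λ.0

Answer: YES — reaches normal form λ.0 in 2 ≤ 2 steps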